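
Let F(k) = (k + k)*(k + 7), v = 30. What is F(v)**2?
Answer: 4928400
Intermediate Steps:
F(k) = 2*k*(7 + k) (F(k) = (2*k)*(7 + k) = 2*k*(7 + k))
F(v)**2 = (2*30*(7 + 30))**2 = (2*30*37)**2 = 2220**2 = 4928400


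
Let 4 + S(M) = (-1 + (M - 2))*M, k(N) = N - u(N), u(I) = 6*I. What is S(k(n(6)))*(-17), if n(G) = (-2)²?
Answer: -7752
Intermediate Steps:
n(G) = 4
k(N) = -5*N (k(N) = N - 6*N = -5*N)
S(M) = -4 + M*(-3 + M) (S(M) = -4 + (-1 + (M - 2))*M = -4 + (-1 + (-2 + M))*M = -4 + (-3 + M)*M = -4 + M*(-3 + M))
S(k(n(6)))*(-17) = (-4 + (-5*4)² - (-15)*4)*(-17) = (-4 + (-20)² - 3*(-20))*(-17) = (-4 + 400 + 60)*(-17) = 456*(-17) = -7752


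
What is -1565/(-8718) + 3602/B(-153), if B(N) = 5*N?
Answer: -10068337/2223090 ≈ -4.5290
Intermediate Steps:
-1565/(-8718) + 3602/B(-153) = -1565/(-8718) + 3602/((5*(-153))) = -1565*(-1/8718) + 3602/(-765) = 1565/8718 + 3602*(-1/765) = 1565/8718 - 3602/765 = -10068337/2223090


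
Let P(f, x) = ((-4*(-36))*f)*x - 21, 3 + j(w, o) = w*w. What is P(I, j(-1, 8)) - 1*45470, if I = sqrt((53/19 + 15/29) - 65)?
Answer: -45491 - 864*I*sqrt(2081127)/551 ≈ -45491.0 - 2262.1*I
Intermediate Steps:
j(w, o) = -3 + w**2 (j(w, o) = -3 + w*w = -3 + w**2)
I = 3*I*sqrt(2081127)/551 (I = sqrt((53*(1/19) + 15*(1/29)) - 65) = sqrt((53/19 + 15/29) - 65) = sqrt(1822/551 - 65) = sqrt(-33993/551) = 3*I*sqrt(2081127)/551 ≈ 7.8545*I)
P(f, x) = -21 + 144*f*x (P(f, x) = (144*f)*x - 21 = 144*f*x - 21 = -21 + 144*f*x)
P(I, j(-1, 8)) - 1*45470 = (-21 + 144*(3*I*sqrt(2081127)/551)*(-3 + (-1)**2)) - 1*45470 = (-21 + 144*(3*I*sqrt(2081127)/551)*(-3 + 1)) - 45470 = (-21 + 144*(3*I*sqrt(2081127)/551)*(-2)) - 45470 = (-21 - 864*I*sqrt(2081127)/551) - 45470 = -45491 - 864*I*sqrt(2081127)/551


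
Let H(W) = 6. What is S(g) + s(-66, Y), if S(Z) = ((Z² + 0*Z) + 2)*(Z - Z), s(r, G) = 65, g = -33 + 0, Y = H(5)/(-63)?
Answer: 65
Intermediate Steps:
Y = -2/21 (Y = 6/(-63) = 6*(-1/63) = -2/21 ≈ -0.095238)
g = -33
S(Z) = 0 (S(Z) = ((Z² + 0) + 2)*0 = (Z² + 2)*0 = (2 + Z²)*0 = 0)
S(g) + s(-66, Y) = 0 + 65 = 65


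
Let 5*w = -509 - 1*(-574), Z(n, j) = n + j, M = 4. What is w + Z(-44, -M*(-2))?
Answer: -23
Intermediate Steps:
Z(n, j) = j + n
w = 13 (w = (-509 - 1*(-574))/5 = (-509 + 574)/5 = (1/5)*65 = 13)
w + Z(-44, -M*(-2)) = 13 + (-1*4*(-2) - 44) = 13 + (-4*(-2) - 44) = 13 + (8 - 44) = 13 - 36 = -23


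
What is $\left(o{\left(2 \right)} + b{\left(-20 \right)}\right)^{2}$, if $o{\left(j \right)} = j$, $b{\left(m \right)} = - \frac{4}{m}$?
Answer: $\frac{121}{25} \approx 4.84$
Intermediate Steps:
$\left(o{\left(2 \right)} + b{\left(-20 \right)}\right)^{2} = \left(2 - \frac{4}{-20}\right)^{2} = \left(2 - - \frac{1}{5}\right)^{2} = \left(2 + \frac{1}{5}\right)^{2} = \left(\frac{11}{5}\right)^{2} = \frac{121}{25}$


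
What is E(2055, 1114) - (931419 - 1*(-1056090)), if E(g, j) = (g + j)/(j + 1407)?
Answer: -5010507020/2521 ≈ -1.9875e+6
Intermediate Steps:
E(g, j) = (g + j)/(1407 + j)
E(2055, 1114) - (931419 - 1*(-1056090)) = (2055 + 1114)/(1407 + 1114) - (931419 - 1*(-1056090)) = 3169/2521 - (931419 + 1056090) = (1/2521)*3169 - 1*1987509 = 3169/2521 - 1987509 = -5010507020/2521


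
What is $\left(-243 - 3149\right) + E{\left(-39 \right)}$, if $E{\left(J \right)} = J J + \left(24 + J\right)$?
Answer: $-1886$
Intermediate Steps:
$E{\left(J \right)} = 24 + J + J^{2}$ ($E{\left(J \right)} = J^{2} + \left(24 + J\right) = 24 + J + J^{2}$)
$\left(-243 - 3149\right) + E{\left(-39 \right)} = \left(-243 - 3149\right) + \left(24 - 39 + \left(-39\right)^{2}\right) = -3392 + \left(24 - 39 + 1521\right) = -3392 + 1506 = -1886$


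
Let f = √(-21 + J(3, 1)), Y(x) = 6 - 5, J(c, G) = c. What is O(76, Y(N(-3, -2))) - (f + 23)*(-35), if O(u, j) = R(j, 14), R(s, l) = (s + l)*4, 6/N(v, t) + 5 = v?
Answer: 865 + 105*I*√2 ≈ 865.0 + 148.49*I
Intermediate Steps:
N(v, t) = 6/(-5 + v)
R(s, l) = 4*l + 4*s (R(s, l) = (l + s)*4 = 4*l + 4*s)
Y(x) = 1
O(u, j) = 56 + 4*j (O(u, j) = 4*14 + 4*j = 56 + 4*j)
f = 3*I*√2 (f = √(-21 + 3) = √(-18) = 3*I*√2 ≈ 4.2426*I)
O(76, Y(N(-3, -2))) - (f + 23)*(-35) = (56 + 4*1) - (3*I*√2 + 23)*(-35) = (56 + 4) - (23 + 3*I*√2)*(-35) = 60 - (-805 - 105*I*√2) = 60 + (805 + 105*I*√2) = 865 + 105*I*√2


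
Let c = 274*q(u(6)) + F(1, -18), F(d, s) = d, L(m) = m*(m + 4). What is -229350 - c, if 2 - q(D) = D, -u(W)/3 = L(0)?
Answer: -229899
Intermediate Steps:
L(m) = m*(4 + m)
u(W) = 0 (u(W) = -0*(4 + 0) = -0*4 = -3*0 = 0)
q(D) = 2 - D
c = 549 (c = 274*(2 - 1*0) + 1 = 274*(2 + 0) + 1 = 274*2 + 1 = 548 + 1 = 549)
-229350 - c = -229350 - 1*549 = -229350 - 549 = -229899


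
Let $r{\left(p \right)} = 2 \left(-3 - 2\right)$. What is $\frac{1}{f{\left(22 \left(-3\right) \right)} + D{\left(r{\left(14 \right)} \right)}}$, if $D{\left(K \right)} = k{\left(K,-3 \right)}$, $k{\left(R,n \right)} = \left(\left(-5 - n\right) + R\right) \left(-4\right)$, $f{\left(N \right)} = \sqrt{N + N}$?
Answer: $\frac{4}{203} - \frac{i \sqrt{33}}{1218} \approx 0.019704 - 0.0047164 i$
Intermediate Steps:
$r{\left(p \right)} = -10$ ($r{\left(p \right)} = 2 \left(-5\right) = -10$)
$f{\left(N \right)} = \sqrt{2} \sqrt{N}$ ($f{\left(N \right)} = \sqrt{2 N} = \sqrt{2} \sqrt{N}$)
$k{\left(R,n \right)} = 20 - 4 R + 4 n$ ($k{\left(R,n \right)} = \left(-5 + R - n\right) \left(-4\right) = 20 - 4 R + 4 n$)
$D{\left(K \right)} = 8 - 4 K$ ($D{\left(K \right)} = 20 - 4 K + 4 \left(-3\right) = 20 - 4 K - 12 = 8 - 4 K$)
$\frac{1}{f{\left(22 \left(-3\right) \right)} + D{\left(r{\left(14 \right)} \right)}} = \frac{1}{\sqrt{2} \sqrt{22 \left(-3\right)} + \left(8 - -40\right)} = \frac{1}{\sqrt{2} \sqrt{-66} + \left(8 + 40\right)} = \frac{1}{\sqrt{2} i \sqrt{66} + 48} = \frac{1}{2 i \sqrt{33} + 48} = \frac{1}{48 + 2 i \sqrt{33}}$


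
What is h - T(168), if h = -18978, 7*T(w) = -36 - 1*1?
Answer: -132809/7 ≈ -18973.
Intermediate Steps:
T(w) = -37/7 (T(w) = (-36 - 1*1)/7 = (-36 - 1)/7 = (1/7)*(-37) = -37/7)
h - T(168) = -18978 - 1*(-37/7) = -18978 + 37/7 = -132809/7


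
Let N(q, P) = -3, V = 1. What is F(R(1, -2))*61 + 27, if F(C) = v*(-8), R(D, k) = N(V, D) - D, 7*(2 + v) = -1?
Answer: 7509/7 ≈ 1072.7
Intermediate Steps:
v = -15/7 (v = -2 + (⅐)*(-1) = -2 - ⅐ = -15/7 ≈ -2.1429)
R(D, k) = -3 - D
F(C) = 120/7 (F(C) = -15/7*(-8) = 120/7)
F(R(1, -2))*61 + 27 = (120/7)*61 + 27 = 7320/7 + 27 = 7509/7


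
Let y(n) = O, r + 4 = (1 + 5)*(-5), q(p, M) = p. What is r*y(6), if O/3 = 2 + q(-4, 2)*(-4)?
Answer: -1836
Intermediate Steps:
r = -34 (r = -4 + (1 + 5)*(-5) = -4 + 6*(-5) = -4 - 30 = -34)
O = 54 (O = 3*(2 - 4*(-4)) = 3*(2 + 16) = 3*18 = 54)
y(n) = 54
r*y(6) = -34*54 = -1836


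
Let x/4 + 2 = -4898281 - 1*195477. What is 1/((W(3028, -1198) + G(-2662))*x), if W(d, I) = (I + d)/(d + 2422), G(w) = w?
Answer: 109/5911235129856 ≈ 1.8439e-11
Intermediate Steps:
x = -20375040 (x = -8 + 4*(-4898281 - 1*195477) = -8 + 4*(-4898281 - 195477) = -8 + 4*(-5093758) = -8 - 20375032 = -20375040)
W(d, I) = (I + d)/(2422 + d)
1/((W(3028, -1198) + G(-2662))*x) = 1/((-1198 + 3028)/(2422 + 3028) - 2662*(-20375040)) = -1/20375040/(1830/5450 - 2662) = -1/20375040/((1/5450)*1830 - 2662) = -1/20375040/(183/545 - 2662) = -1/20375040/(-1450607/545) = -545/1450607*(-1/20375040) = 109/5911235129856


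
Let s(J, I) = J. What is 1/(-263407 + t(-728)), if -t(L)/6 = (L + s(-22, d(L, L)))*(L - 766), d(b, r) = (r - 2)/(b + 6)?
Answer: -1/6986407 ≈ -1.4314e-7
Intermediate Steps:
d(b, r) = (-2 + r)/(6 + b)
t(L) = -6*(-766 + L)*(-22 + L) (t(L) = -6*(L - 22)*(L - 766) = -6*(-22 + L)*(-766 + L) = -6*(-766 + L)*(-22 + L))
1/(-263407 + t(-728)) = 1/(-263407 + (-101112 - 6*(-728)**2 + 4728*(-728))) = 1/(-263407 + (-101112 - 6*529984 - 3441984)) = 1/(-263407 + (-101112 - 3179904 - 3441984)) = 1/(-263407 - 6723000) = 1/(-6986407) = -1/6986407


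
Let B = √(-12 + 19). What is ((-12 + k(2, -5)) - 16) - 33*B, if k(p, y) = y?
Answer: -33 - 33*√7 ≈ -120.31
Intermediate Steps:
B = √7 ≈ 2.6458
((-12 + k(2, -5)) - 16) - 33*B = ((-12 - 5) - 16) - 33*√7 = (-17 - 16) - 33*√7 = -33 - 33*√7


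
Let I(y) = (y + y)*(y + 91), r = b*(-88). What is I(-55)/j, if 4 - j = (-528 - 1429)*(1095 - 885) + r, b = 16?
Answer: -1980/206191 ≈ -0.0096027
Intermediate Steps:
r = -1408 (r = 16*(-88) = -1408)
I(y) = 2*y*(91 + y) (I(y) = (2*y)*(91 + y) = 2*y*(91 + y))
j = 412382 (j = 4 - ((-528 - 1429)*(1095 - 885) - 1408) = 4 - (-1957*210 - 1408) = 4 - (-410970 - 1408) = 4 - 1*(-412378) = 4 + 412378 = 412382)
I(-55)/j = (2*(-55)*(91 - 55))/412382 = (2*(-55)*36)*(1/412382) = -3960*1/412382 = -1980/206191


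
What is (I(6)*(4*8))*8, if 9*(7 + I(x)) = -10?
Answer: -18688/9 ≈ -2076.4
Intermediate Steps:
I(x) = -73/9 (I(x) = -7 + (⅑)*(-10) = -7 - 10/9 = -73/9)
(I(6)*(4*8))*8 = -292*8/9*8 = -73/9*32*8 = -2336/9*8 = -18688/9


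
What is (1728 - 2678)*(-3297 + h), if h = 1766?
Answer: 1454450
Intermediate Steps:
(1728 - 2678)*(-3297 + h) = (1728 - 2678)*(-3297 + 1766) = -950*(-1531) = 1454450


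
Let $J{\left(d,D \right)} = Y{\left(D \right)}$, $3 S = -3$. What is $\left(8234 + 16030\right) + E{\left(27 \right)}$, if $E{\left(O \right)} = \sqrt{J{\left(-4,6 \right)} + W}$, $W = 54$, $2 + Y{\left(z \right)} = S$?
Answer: $24264 + \sqrt{51} \approx 24271.0$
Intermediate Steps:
$S = -1$ ($S = \frac{1}{3} \left(-3\right) = -1$)
$Y{\left(z \right)} = -3$ ($Y{\left(z \right)} = -2 - 1 = -3$)
$J{\left(d,D \right)} = -3$
$E{\left(O \right)} = \sqrt{51}$ ($E{\left(O \right)} = \sqrt{-3 + 54} = \sqrt{51}$)
$\left(8234 + 16030\right) + E{\left(27 \right)} = \left(8234 + 16030\right) + \sqrt{51} = 24264 + \sqrt{51}$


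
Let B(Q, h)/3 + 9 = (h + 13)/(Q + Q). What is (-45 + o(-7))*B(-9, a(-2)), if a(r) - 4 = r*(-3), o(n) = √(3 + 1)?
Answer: 7955/6 ≈ 1325.8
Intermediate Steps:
o(n) = 2 (o(n) = √4 = 2)
a(r) = 4 - 3*r (a(r) = 4 + r*(-3) = 4 - 3*r)
B(Q, h) = -27 + 3*(13 + h)/(2*Q) (B(Q, h) = -27 + 3*((h + 13)/(Q + Q)) = -27 + 3*((13 + h)/((2*Q))) = -27 + 3*((13 + h)*(1/(2*Q))) = -27 + 3*((13 + h)/(2*Q)) = -27 + 3*(13 + h)/(2*Q))
(-45 + o(-7))*B(-9, a(-2)) = (-45 + 2)*((3/2)*(13 + (4 - 3*(-2)) - 18*(-9))/(-9)) = -129*(-1)*(13 + (4 + 6) + 162)/(2*9) = -129*(-1)*(13 + 10 + 162)/(2*9) = -129*(-1)*185/(2*9) = -43*(-185/6) = 7955/6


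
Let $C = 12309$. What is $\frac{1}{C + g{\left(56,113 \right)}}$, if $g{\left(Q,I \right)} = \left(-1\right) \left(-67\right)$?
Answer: $\frac{1}{12376} \approx 8.0802 \cdot 10^{-5}$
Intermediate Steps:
$g{\left(Q,I \right)} = 67$
$\frac{1}{C + g{\left(56,113 \right)}} = \frac{1}{12309 + 67} = \frac{1}{12376}$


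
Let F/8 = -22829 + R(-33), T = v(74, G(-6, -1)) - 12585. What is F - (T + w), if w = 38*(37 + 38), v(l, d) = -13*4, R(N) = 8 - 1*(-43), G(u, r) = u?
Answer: -172437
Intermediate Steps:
R(N) = 51 (R(N) = 8 + 43 = 51)
v(l, d) = -52
T = -12637 (T = -52 - 12585 = -12637)
w = 2850 (w = 38*75 = 2850)
F = -182224 (F = 8*(-22829 + 51) = 8*(-22778) = -182224)
F - (T + w) = -182224 - (-12637 + 2850) = -182224 - 1*(-9787) = -182224 + 9787 = -172437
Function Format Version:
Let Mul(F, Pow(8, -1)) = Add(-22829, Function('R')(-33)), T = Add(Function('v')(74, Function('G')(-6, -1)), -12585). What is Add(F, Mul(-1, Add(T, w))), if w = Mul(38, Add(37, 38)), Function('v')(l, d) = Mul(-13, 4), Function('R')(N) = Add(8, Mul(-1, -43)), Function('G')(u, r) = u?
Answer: -172437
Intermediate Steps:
Function('R')(N) = 51 (Function('R')(N) = Add(8, 43) = 51)
Function('v')(l, d) = -52
T = -12637 (T = Add(-52, -12585) = -12637)
w = 2850 (w = Mul(38, 75) = 2850)
F = -182224 (F = Mul(8, Add(-22829, 51)) = Mul(8, -22778) = -182224)
Add(F, Mul(-1, Add(T, w))) = Add(-182224, Mul(-1, Add(-12637, 2850))) = Add(-182224, Mul(-1, -9787)) = Add(-182224, 9787) = -172437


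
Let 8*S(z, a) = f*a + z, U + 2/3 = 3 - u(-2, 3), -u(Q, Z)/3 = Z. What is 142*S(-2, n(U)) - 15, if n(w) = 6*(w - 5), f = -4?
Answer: -5497/2 ≈ -2748.5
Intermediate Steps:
u(Q, Z) = -3*Z
U = 34/3 (U = -⅔ + (3 - (-3)*3) = -⅔ + (3 - 1*(-9)) = -⅔ + (3 + 9) = -⅔ + 12 = 34/3 ≈ 11.333)
n(w) = -30 + 6*w (n(w) = 6*(-5 + w) = -30 + 6*w)
S(z, a) = -a/2 + z/8 (S(z, a) = (-4*a + z)/8 = (z - 4*a)/8 = -a/2 + z/8)
142*S(-2, n(U)) - 15 = 142*(-(-30 + 6*(34/3))/2 + (⅛)*(-2)) - 15 = 142*(-(-30 + 68)/2 - ¼) - 15 = 142*(-½*38 - ¼) - 15 = 142*(-19 - ¼) - 15 = 142*(-77/4) - 15 = -5467/2 - 15 = -5497/2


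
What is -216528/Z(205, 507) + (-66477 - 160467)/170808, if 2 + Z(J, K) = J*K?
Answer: -2523820224/739691161 ≈ -3.4120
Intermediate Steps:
Z(J, K) = -2 + J*K
-216528/Z(205, 507) + (-66477 - 160467)/170808 = -216528/(-2 + 205*507) + (-66477 - 160467)/170808 = -216528/(-2 + 103935) - 226944*1/170808 = -216528/103933 - 9456/7117 = -2523820224/739691161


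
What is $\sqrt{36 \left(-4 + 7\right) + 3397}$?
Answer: $\sqrt{3505} \approx 59.203$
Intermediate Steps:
$\sqrt{36 \left(-4 + 7\right) + 3397} = \sqrt{36 \cdot 3 + 3397} = \sqrt{108 + 3397} = \sqrt{3505}$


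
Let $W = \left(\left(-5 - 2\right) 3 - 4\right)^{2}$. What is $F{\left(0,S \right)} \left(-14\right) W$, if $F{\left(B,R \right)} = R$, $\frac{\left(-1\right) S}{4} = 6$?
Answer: $210000$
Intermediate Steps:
$W = 625$ ($W = \left(\left(-7\right) 3 - 4\right)^{2} = \left(-21 - 4\right)^{2} = \left(-25\right)^{2} = 625$)
$S = -24$ ($S = \left(-4\right) 6 = -24$)
$F{\left(0,S \right)} \left(-14\right) W = \left(-24\right) \left(-14\right) 625 = 336 \cdot 625 = 210000$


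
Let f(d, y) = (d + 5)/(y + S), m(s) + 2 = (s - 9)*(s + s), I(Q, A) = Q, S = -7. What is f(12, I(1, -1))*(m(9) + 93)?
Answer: -1547/6 ≈ -257.83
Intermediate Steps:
m(s) = -2 + 2*s*(-9 + s) (m(s) = -2 + (s - 9)*(s + s) = -2 + (-9 + s)*(2*s) = -2 + 2*s*(-9 + s))
f(d, y) = (5 + d)/(-7 + y) (f(d, y) = (d + 5)/(y - 7) = (5 + d)/(-7 + y))
f(12, I(1, -1))*(m(9) + 93) = ((5 + 12)/(-7 + 1))*((-2 - 18*9 + 2*9²) + 93) = (17/(-6))*((-2 - 162 + 2*81) + 93) = (-⅙*17)*((-2 - 162 + 162) + 93) = -17*(-2 + 93)/6 = -17/6*91 = -1547/6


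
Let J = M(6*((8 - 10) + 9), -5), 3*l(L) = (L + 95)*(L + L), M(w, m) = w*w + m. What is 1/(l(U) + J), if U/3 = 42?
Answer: 1/20323 ≈ 4.9205e-5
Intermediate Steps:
U = 126 (U = 3*42 = 126)
M(w, m) = m + w**2 (M(w, m) = w**2 + m = m + w**2)
l(L) = 2*L*(95 + L)/3 (l(L) = ((L + 95)*(L + L))/3 = ((95 + L)*(2*L))/3 = (2*L*(95 + L))/3 = 2*L*(95 + L)/3)
J = 1759 (J = -5 + (6*((8 - 10) + 9))**2 = -5 + (6*(-2 + 9))**2 = -5 + (6*7)**2 = -5 + 42**2 = -5 + 1764 = 1759)
1/(l(U) + J) = 1/((2/3)*126*(95 + 126) + 1759) = 1/((2/3)*126*221 + 1759) = 1/(18564 + 1759) = 1/20323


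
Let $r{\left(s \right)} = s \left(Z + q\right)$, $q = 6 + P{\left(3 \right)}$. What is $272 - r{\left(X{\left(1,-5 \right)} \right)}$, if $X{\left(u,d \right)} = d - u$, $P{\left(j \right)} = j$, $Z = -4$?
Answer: $302$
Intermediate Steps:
$q = 9$ ($q = 6 + 3 = 9$)
$r{\left(s \right)} = 5 s$ ($r{\left(s \right)} = s \left(-4 + 9\right) = s 5 = 5 s$)
$272 - r{\left(X{\left(1,-5 \right)} \right)} = 272 - 5 \left(-5 - 1\right) = 272 - 5 \left(-6\right) = 272 - -30 = 272 + 30 = 302$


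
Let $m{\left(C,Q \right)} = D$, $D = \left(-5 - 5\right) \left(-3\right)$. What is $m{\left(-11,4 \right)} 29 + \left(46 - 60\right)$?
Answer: $856$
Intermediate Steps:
$D = 30$ ($D = \left(-10\right) \left(-3\right) = 30$)
$m{\left(C,Q \right)} = 30$
$m{\left(-11,4 \right)} 29 + \left(46 - 60\right) = 30 \cdot 29 + \left(46 - 60\right) = 870 - 14 = 856$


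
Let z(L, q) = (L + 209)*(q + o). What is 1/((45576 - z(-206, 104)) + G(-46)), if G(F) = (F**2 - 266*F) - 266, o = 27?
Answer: 1/59269 ≈ 1.6872e-5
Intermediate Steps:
z(L, q) = (27 + q)*(209 + L) (z(L, q) = (L + 209)*(q + 27) = (209 + L)*(27 + q) = (27 + q)*(209 + L))
G(F) = -266 + F**2 - 266*F
1/((45576 - z(-206, 104)) + G(-46)) = 1/((45576 - (5643 + 27*(-206) + 209*104 - 206*104)) + (-266 + (-46)**2 - 266*(-46))) = 1/((45576 - (5643 - 5562 + 21736 - 21424)) + (-266 + 2116 + 12236)) = 1/((45576 - 1*393) + 14086) = 1/((45576 - 393) + 14086) = 1/(45183 + 14086) = 1/59269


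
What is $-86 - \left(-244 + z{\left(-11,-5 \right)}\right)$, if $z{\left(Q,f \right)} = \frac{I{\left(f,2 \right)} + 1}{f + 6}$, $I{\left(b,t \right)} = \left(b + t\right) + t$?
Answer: $158$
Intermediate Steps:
$I{\left(b,t \right)} = b + 2 t$
$z{\left(Q,f \right)} = \frac{5 + f}{6 + f}$ ($z{\left(Q,f \right)} = \frac{\left(f + 2 \cdot 2\right) + 1}{f + 6} = \frac{\left(f + 4\right) + 1}{6 + f} = \frac{\left(4 + f\right) + 1}{6 + f} = \frac{5 + f}{6 + f}$)
$-86 - \left(-244 + z{\left(-11,-5 \right)}\right) = -86 + \left(244 - \frac{5 - 5}{6 - 5}\right) = -86 + \left(244 - 1^{-1} \cdot 0\right) = -86 + \left(244 - 1 \cdot 0\right) = -86 + \left(244 - 0\right) = -86 + \left(244 + 0\right) = -86 + 244 = 158$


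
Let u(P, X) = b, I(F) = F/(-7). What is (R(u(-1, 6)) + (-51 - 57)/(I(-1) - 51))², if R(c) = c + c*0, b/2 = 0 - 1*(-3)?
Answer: 522729/7921 ≈ 65.993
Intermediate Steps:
b = 6 (b = 2*(0 - 1*(-3)) = 2*(0 + 3) = 2*3 = 6)
I(F) = -F/7 (I(F) = F*(-⅐) = -F/7)
u(P, X) = 6
R(c) = c (R(c) = c + 0 = c)
(R(u(-1, 6)) + (-51 - 57)/(I(-1) - 51))² = (6 + (-51 - 57)/(-⅐*(-1) - 51))² = (6 - 108/(⅐ - 51))² = (6 - 108/(-356/7))² = (6 - 108*(-7/356))² = (6 + 189/89)² = (723/89)² = 522729/7921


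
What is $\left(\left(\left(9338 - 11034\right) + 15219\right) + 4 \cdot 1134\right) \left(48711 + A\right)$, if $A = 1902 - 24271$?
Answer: $475710178$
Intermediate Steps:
$A = -22369$
$\left(\left(\left(9338 - 11034\right) + 15219\right) + 4 \cdot 1134\right) \left(48711 + A\right) = \left(\left(\left(9338 - 11034\right) + 15219\right) + 4 \cdot 1134\right) \left(48711 - 22369\right) = \left(\left(-1696 + 15219\right) + 4536\right) 26342 = \left(13523 + 4536\right) 26342 = 18059 \cdot 26342 = 475710178$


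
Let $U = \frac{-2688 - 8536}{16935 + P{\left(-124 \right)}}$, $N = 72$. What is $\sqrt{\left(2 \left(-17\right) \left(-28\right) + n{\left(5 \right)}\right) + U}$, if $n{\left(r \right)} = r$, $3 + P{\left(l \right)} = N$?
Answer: $\frac{\sqrt{17282019651}}{4251} \approx 30.925$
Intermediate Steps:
$P{\left(l \right)} = 69$ ($P{\left(l \right)} = -3 + 72 = 69$)
$U = - \frac{2806}{4251}$ ($U = \frac{-2688 - 8536}{16935 + 69} = - \frac{11224}{17004} = \left(-11224\right) \frac{1}{17004} = - \frac{2806}{4251} \approx -0.66008$)
$\sqrt{\left(2 \left(-17\right) \left(-28\right) + n{\left(5 \right)}\right) + U} = \sqrt{\left(2 \left(-17\right) \left(-28\right) + 5\right) - \frac{2806}{4251}} = \sqrt{\left(\left(-34\right) \left(-28\right) + 5\right) - \frac{2806}{4251}} = \sqrt{\left(952 + 5\right) - \frac{2806}{4251}} = \sqrt{957 - \frac{2806}{4251}} = \sqrt{\frac{4065401}{4251}} = \frac{\sqrt{17282019651}}{4251}$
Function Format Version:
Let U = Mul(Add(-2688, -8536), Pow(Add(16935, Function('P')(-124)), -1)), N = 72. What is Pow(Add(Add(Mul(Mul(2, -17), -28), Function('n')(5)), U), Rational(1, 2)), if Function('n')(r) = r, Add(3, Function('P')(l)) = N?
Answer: Mul(Rational(1, 4251), Pow(17282019651, Rational(1, 2))) ≈ 30.925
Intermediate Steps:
Function('P')(l) = 69 (Function('P')(l) = Add(-3, 72) = 69)
U = Rational(-2806, 4251) (U = Mul(Add(-2688, -8536), Pow(Add(16935, 69), -1)) = Mul(-11224, Pow(17004, -1)) = Mul(-11224, Rational(1, 17004)) = Rational(-2806, 4251) ≈ -0.66008)
Pow(Add(Add(Mul(Mul(2, -17), -28), Function('n')(5)), U), Rational(1, 2)) = Pow(Add(Add(Mul(Mul(2, -17), -28), 5), Rational(-2806, 4251)), Rational(1, 2)) = Pow(Add(Add(Mul(-34, -28), 5), Rational(-2806, 4251)), Rational(1, 2)) = Pow(Add(Add(952, 5), Rational(-2806, 4251)), Rational(1, 2)) = Pow(Add(957, Rational(-2806, 4251)), Rational(1, 2)) = Pow(Rational(4065401, 4251), Rational(1, 2)) = Mul(Rational(1, 4251), Pow(17282019651, Rational(1, 2)))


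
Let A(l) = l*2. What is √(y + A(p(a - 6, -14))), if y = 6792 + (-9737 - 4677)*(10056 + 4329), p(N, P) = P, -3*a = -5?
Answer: I*√207338626 ≈ 14399.0*I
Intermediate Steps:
a = 5/3 (a = -⅓*(-5) = 5/3 ≈ 1.6667)
y = -207338598 (y = 6792 - 14414*14385 = 6792 - 207345390 = -207338598)
A(l) = 2*l
√(y + A(p(a - 6, -14))) = √(-207338598 + 2*(-14)) = √(-207338598 - 28) = √(-207338626) = I*√207338626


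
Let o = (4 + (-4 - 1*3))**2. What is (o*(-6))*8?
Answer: -432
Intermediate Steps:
o = 9 (o = (4 + (-4 - 3))**2 = (4 - 7)**2 = (-3)**2 = 9)
(o*(-6))*8 = (9*(-6))*8 = -54*8 = -432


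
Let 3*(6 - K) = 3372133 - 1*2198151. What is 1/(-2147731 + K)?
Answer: -3/7617157 ≈ -3.9385e-7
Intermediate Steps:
K = -1173964/3 (K = 6 - (3372133 - 1*2198151)/3 = 6 - (3372133 - 2198151)/3 = 6 - ⅓*1173982 = 6 - 1173982/3 = -1173964/3 ≈ -3.9132e+5)
1/(-2147731 + K) = 1/(-2147731 - 1173964/3) = 1/(-7617157/3) = -3/7617157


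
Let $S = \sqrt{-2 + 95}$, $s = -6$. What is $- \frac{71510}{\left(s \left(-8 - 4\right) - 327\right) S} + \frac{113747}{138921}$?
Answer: $\frac{113747}{138921} + \frac{14302 \sqrt{93}}{4743} \approx 29.898$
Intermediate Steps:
$S = \sqrt{93} \approx 9.6436$
$- \frac{71510}{\left(s \left(-8 - 4\right) - 327\right) S} + \frac{113747}{138921} = - \frac{71510}{\left(- 6 \left(-8 - 4\right) - 327\right) \sqrt{93}} + \frac{113747}{138921} = - \frac{71510}{\left(\left(-6\right) \left(-12\right) - 327\right) \sqrt{93}} + 113747 \cdot \frac{1}{138921} = - \frac{71510}{\left(72 - 327\right) \sqrt{93}} + \frac{113747}{138921} = - \frac{71510}{\left(-255\right) \sqrt{93}} + \frac{113747}{138921} = - 71510 \left(- \frac{\sqrt{93}}{23715}\right) + \frac{113747}{138921} = \frac{14302 \sqrt{93}}{4743} + \frac{113747}{138921} = \frac{113747}{138921} + \frac{14302 \sqrt{93}}{4743}$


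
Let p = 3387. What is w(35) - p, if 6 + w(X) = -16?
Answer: -3409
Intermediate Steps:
w(X) = -22 (w(X) = -6 - 16 = -22)
w(35) - p = -22 - 1*3387 = -22 - 3387 = -3409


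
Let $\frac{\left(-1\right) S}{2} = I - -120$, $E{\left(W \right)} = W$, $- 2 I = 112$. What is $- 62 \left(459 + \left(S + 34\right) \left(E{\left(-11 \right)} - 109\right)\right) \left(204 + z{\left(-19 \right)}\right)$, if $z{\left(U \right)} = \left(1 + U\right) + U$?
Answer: $-121545606$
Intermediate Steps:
$I = -56$ ($I = \left(- \frac{1}{2}\right) 112 = -56$)
$S = -128$ ($S = - 2 \left(-56 - -120\right) = - 2 \left(-56 + 120\right) = \left(-2\right) 64 = -128$)
$z{\left(U \right)} = 1 + 2 U$
$- 62 \left(459 + \left(S + 34\right) \left(E{\left(-11 \right)} - 109\right)\right) \left(204 + z{\left(-19 \right)}\right) = - 62 \left(459 + \left(-128 + 34\right) \left(-11 - 109\right)\right) \left(204 + \left(1 + 2 \left(-19\right)\right)\right) = - 62 \left(459 - -11280\right) \left(204 + \left(1 - 38\right)\right) = - 62 \left(459 + 11280\right) \left(204 - 37\right) = - 62 \cdot 11739 \cdot 167 = \left(-62\right) 1960413 = -121545606$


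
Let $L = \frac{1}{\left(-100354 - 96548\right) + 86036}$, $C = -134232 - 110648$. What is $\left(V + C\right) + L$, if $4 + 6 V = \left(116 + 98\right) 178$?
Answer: $- \frac{26445088713}{110866} \approx -2.3853 \cdot 10^{5}$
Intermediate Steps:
$V = 6348$ ($V = - \frac{2}{3} + \frac{\left(116 + 98\right) 178}{6} = - \frac{2}{3} + \frac{214 \cdot 178}{6} = - \frac{2}{3} + \frac{1}{6} \cdot 38092 = - \frac{2}{3} + \frac{19046}{3} = 6348$)
$C = -244880$ ($C = -134232 - 110648 = -244880$)
$L = - \frac{1}{110866}$ ($L = \frac{1}{-196902 + 86036} = \frac{1}{-110866} = - \frac{1}{110866} \approx -9.0199 \cdot 10^{-6}$)
$\left(V + C\right) + L = \left(6348 - 244880\right) - \frac{1}{110866} = -238532 - \frac{1}{110866} = - \frac{26445088713}{110866}$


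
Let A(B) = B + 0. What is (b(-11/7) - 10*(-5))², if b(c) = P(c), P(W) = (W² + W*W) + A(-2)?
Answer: 6728836/2401 ≈ 2802.5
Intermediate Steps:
A(B) = B
P(W) = -2 + 2*W² (P(W) = (W² + W*W) - 2 = (W² + W²) - 2 = 2*W² - 2 = -2 + 2*W²)
b(c) = -2 + 2*c²
(b(-11/7) - 10*(-5))² = ((-2 + 2*(-11/7)²) - 10*(-5))² = ((-2 + 2*(-11*⅐)²) + 50)² = ((-2 + 2*(-11/7)²) + 50)² = ((-2 + 2*(121/49)) + 50)² = ((-2 + 242/49) + 50)² = (144/49 + 50)² = (2594/49)² = 6728836/2401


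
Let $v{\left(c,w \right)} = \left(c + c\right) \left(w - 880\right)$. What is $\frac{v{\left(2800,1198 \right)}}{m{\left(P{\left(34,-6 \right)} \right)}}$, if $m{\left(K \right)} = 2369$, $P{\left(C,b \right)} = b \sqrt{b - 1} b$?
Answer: $\frac{1780800}{2369} \approx 751.71$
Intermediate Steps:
$v{\left(c,w \right)} = 2 c \left(-880 + w\right)$
$P{\left(C,b \right)} = b^{2} \sqrt{-1 + b}$ ($P{\left(C,b \right)} = b \sqrt{-1 + b} b = b^{2} \sqrt{-1 + b}$)
$\frac{v{\left(2800,1198 \right)}}{m{\left(P{\left(34,-6 \right)} \right)}} = \frac{2 \cdot 2800 \left(-880 + 1198\right)}{2369} = 2 \cdot 2800 \cdot 318 \cdot \frac{1}{2369} = 1780800 \cdot \frac{1}{2369} = \frac{1780800}{2369}$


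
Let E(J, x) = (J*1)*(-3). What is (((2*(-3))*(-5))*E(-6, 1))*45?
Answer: 24300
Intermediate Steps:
E(J, x) = -3*J (E(J, x) = J*(-3) = -3*J)
(((2*(-3))*(-5))*E(-6, 1))*45 = (((2*(-3))*(-5))*(-3*(-6)))*45 = (-6*(-5)*18)*45 = (30*18)*45 = 540*45 = 24300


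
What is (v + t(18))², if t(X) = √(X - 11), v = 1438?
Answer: (1438 + √7)² ≈ 2.0755e+6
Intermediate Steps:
t(X) = √(-11 + X)
(v + t(18))² = (1438 + √(-11 + 18))² = (1438 + √7)²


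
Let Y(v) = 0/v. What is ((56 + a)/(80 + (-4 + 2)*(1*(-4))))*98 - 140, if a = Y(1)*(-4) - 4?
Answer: -903/11 ≈ -82.091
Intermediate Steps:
Y(v) = 0
a = -4 (a = 0*(-4) - 4 = 0 - 4 = -4)
((56 + a)/(80 + (-4 + 2)*(1*(-4))))*98 - 140 = ((56 - 4)/(80 + (-4 + 2)*(1*(-4))))*98 - 140 = (52/(80 - 2*(-4)))*98 - 140 = (52/(80 + 8))*98 - 140 = (52/88)*98 - 140 = (52*(1/88))*98 - 140 = (13/22)*98 - 140 = 637/11 - 140 = -903/11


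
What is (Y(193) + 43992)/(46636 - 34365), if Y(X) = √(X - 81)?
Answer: 43992/12271 + 4*√7/12271 ≈ 3.5859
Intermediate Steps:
Y(X) = √(-81 + X)
(Y(193) + 43992)/(46636 - 34365) = (√(-81 + 193) + 43992)/(46636 - 34365) = (√112 + 43992)/12271 = (4*√7 + 43992)*(1/12271) = (43992 + 4*√7)*(1/12271) = 43992/12271 + 4*√7/12271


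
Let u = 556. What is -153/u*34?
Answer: -2601/278 ≈ -9.3561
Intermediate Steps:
-153/u*34 = -153/556*34 = -2601/278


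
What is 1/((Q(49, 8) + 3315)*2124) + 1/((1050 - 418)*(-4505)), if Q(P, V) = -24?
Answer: -1035731/4975471890360 ≈ -2.0817e-7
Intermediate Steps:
1/((Q(49, 8) + 3315)*2124) + 1/((1050 - 418)*(-4505)) = 1/((-24 + 3315)*2124) + 1/((1050 - 418)*(-4505)) = (1/2124)/3291 - 1/4505/632 = (1/3291)*(1/2124) + (1/632)*(-1/4505) = 1/6990084 - 1/2847160 = -1035731/4975471890360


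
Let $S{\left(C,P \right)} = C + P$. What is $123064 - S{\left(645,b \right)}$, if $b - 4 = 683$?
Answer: $121732$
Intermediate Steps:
$b = 687$ ($b = 4 + 683 = 687$)
$123064 - S{\left(645,b \right)} = 123064 - \left(645 + 687\right) = 123064 - 1332 = 121732$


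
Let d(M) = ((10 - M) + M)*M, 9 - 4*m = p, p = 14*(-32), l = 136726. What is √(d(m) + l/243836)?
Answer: √4247613305601/60959 ≈ 33.809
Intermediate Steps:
p = -448
m = 457/4 (m = 9/4 - ¼*(-448) = 9/4 + 112 = 457/4 ≈ 114.25)
d(M) = 10*M
√(d(m) + l/243836) = √(10*(457/4) + 136726/243836) = √(2285/2 + 136726*(1/243836)) = √(2285/2 + 68363/121918) = √(69679839/60959) = √4247613305601/60959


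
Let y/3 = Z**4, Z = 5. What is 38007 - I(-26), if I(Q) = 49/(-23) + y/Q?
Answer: 22772585/598 ≈ 38081.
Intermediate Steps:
y = 1875 (y = 3*5**4 = 3*625 = 1875)
I(Q) = -49/23 + 1875/Q (I(Q) = 49/(-23) + 1875/Q = 49*(-1/23) + 1875/Q = -49/23 + 1875/Q)
38007 - I(-26) = 38007 - (-49/23 + 1875/(-26)) = 38007 - (-49/23 + 1875*(-1/26)) = 38007 - (-49/23 - 1875/26) = 38007 - 1*(-44399/598) = 38007 + 44399/598 = 22772585/598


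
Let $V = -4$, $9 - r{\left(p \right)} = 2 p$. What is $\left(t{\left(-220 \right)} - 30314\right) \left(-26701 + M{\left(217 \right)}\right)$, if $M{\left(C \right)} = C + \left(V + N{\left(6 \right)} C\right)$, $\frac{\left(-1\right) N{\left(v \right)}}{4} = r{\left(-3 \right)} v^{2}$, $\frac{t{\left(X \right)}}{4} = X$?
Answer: $15447518352$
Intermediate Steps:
$t{\left(X \right)} = 4 X$
$r{\left(p \right)} = 9 - 2 p$
$N{\left(v \right)} = - 60 v^{2}$ ($N{\left(v \right)} = - 4 \left(9 - -6\right) v^{2} = - 4 \left(9 + 6\right) v^{2} = - 4 \cdot 15 v^{2} = - 60 v^{2}$)
$M{\left(C \right)} = -4 - 2159 C$ ($M{\left(C \right)} = C + \left(-4 + - 60 \cdot 6^{2} C\right) = C + \left(-4 + \left(-60\right) 36 C\right) = C - \left(4 + 2160 C\right) = -4 - 2159 C$)
$\left(t{\left(-220 \right)} - 30314\right) \left(-26701 + M{\left(217 \right)}\right) = \left(4 \left(-220\right) - 30314\right) \left(-26701 - 468507\right) = \left(-880 - 30314\right) \left(-26701 - 468507\right) = - 31194 \left(-26701 - 468507\right) = \left(-31194\right) \left(-495208\right) = 15447518352$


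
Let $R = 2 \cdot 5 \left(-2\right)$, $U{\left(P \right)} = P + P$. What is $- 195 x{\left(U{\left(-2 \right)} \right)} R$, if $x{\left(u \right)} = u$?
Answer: $-15600$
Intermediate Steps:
$U{\left(P \right)} = 2 P$
$R = -20$ ($R = 10 \left(-2\right) = -20$)
$- 195 x{\left(U{\left(-2 \right)} \right)} R = - 195 \cdot 2 \left(-2\right) \left(-20\right) = \left(-195\right) \left(-4\right) \left(-20\right) = 780 \left(-20\right) = -15600$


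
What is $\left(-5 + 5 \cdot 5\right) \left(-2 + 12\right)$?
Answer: $200$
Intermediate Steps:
$\left(-5 + 5 \cdot 5\right) \left(-2 + 12\right) = \left(-5 + 25\right) 10 = 20 \cdot 10 = 200$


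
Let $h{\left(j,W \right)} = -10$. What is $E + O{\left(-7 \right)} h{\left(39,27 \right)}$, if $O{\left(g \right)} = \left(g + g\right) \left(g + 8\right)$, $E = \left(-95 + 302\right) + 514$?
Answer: $861$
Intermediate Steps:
$E = 721$ ($E = 207 + 514 = 721$)
$O{\left(g \right)} = 2 g \left(8 + g\right)$
$E + O{\left(-7 \right)} h{\left(39,27 \right)} = 721 + 2 \left(-7\right) \left(8 - 7\right) \left(-10\right) = 721 + 2 \left(-7\right) 1 \left(-10\right) = 721 - -140 = 721 + 140 = 861$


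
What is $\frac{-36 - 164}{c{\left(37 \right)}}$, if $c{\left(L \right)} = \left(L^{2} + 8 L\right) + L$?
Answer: $- \frac{100}{851} \approx -0.11751$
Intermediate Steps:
$c{\left(L \right)} = L^{2} + 9 L$
$\frac{-36 - 164}{c{\left(37 \right)}} = \frac{-36 - 164}{37 \left(9 + 37\right)} = - \frac{200}{37 \cdot 46} = - \frac{200}{1702} = \left(-200\right) \frac{1}{1702} = - \frac{100}{851}$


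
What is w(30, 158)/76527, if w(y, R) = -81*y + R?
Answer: -2272/76527 ≈ -0.029689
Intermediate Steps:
w(y, R) = R - 81*y
w(30, 158)/76527 = (158 - 81*30)/76527 = (158 - 2430)*(1/76527) = -2272*1/76527 = -2272/76527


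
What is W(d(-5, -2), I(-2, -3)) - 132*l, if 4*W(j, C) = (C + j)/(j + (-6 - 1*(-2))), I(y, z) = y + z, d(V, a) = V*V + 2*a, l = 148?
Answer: -332108/17 ≈ -19536.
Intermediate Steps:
d(V, a) = V² + 2*a
W(j, C) = (C + j)/(4*(-4 + j)) (W(j, C) = ((C + j)/(j + (-6 - 1*(-2))))/4 = ((C + j)/(j + (-6 + 2)))/4 = ((C + j)/(j - 4))/4 = ((C + j)/(-4 + j))/4 = (C + j)/(4*(-4 + j)))
W(d(-5, -2), I(-2, -3)) - 132*l = ((-2 - 3) + ((-5)² + 2*(-2)))/(4*(-4 + ((-5)² + 2*(-2)))) - 132*148 = (-5 + (25 - 4))/(4*(-4 + (25 - 4))) - 19536 = (-5 + 21)/(4*(-4 + 21)) - 19536 = (¼)*16/17 - 19536 = (¼)*(1/17)*16 - 19536 = 4/17 - 19536 = -332108/17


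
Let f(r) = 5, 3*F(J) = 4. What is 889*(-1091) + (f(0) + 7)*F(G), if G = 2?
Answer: -969883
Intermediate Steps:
F(J) = 4/3 (F(J) = (1/3)*4 = 4/3)
889*(-1091) + (f(0) + 7)*F(G) = 889*(-1091) + (5 + 7)*(4/3) = -969899 + 12*(4/3) = -969899 + 16 = -969883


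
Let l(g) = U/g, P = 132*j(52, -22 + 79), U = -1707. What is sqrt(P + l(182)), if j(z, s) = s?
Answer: sqrt(248914302)/182 ≈ 86.687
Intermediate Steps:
P = 7524 (P = 132*(-22 + 79) = 132*57 = 7524)
l(g) = -1707/g
sqrt(P + l(182)) = sqrt(7524 - 1707/182) = sqrt(1367661/182) = sqrt(248914302)/182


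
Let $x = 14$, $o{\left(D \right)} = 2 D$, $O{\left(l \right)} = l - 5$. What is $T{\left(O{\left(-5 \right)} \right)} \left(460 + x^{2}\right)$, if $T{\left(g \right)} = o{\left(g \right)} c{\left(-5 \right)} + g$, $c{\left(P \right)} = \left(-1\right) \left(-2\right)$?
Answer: $-32800$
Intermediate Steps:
$c{\left(P \right)} = 2$
$O{\left(l \right)} = -5 + l$
$T{\left(g \right)} = 5 g$ ($T{\left(g \right)} = 2 g 2 + g = 4 g + g = 5 g$)
$T{\left(O{\left(-5 \right)} \right)} \left(460 + x^{2}\right) = 5 \left(-5 - 5\right) \left(460 + 14^{2}\right) = 5 \left(-10\right) \left(460 + 196\right) = \left(-50\right) 656 = -32800$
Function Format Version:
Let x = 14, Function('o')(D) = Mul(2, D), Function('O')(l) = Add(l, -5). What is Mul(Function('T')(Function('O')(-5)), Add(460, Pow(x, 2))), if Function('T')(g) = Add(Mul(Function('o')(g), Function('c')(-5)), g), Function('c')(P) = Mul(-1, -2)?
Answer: -32800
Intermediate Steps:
Function('c')(P) = 2
Function('O')(l) = Add(-5, l)
Function('T')(g) = Mul(5, g) (Function('T')(g) = Add(Mul(Mul(2, g), 2), g) = Add(Mul(4, g), g) = Mul(5, g))
Mul(Function('T')(Function('O')(-5)), Add(460, Pow(x, 2))) = Mul(Mul(5, Add(-5, -5)), Add(460, Pow(14, 2))) = Mul(Mul(5, -10), Add(460, 196)) = Mul(-50, 656) = -32800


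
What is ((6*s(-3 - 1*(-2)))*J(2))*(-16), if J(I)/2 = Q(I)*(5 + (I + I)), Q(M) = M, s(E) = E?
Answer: 3456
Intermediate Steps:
J(I) = 2*I*(5 + 2*I) (J(I) = 2*(I*(5 + (I + I))) = 2*(I*(5 + 2*I)) = 2*I*(5 + 2*I))
((6*s(-3 - 1*(-2)))*J(2))*(-16) = ((6*(-3 - 1*(-2)))*(2*2*(5 + 2*2)))*(-16) = ((6*(-3 + 2))*(2*2*(5 + 4)))*(-16) = ((6*(-1))*(2*2*9))*(-16) = -6*36*(-16) = -216*(-16) = 3456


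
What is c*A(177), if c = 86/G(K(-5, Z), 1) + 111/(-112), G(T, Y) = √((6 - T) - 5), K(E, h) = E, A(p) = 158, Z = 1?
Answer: -8769/56 + 6794*√6/3 ≈ 5390.7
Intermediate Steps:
G(T, Y) = √(1 - T)
c = -111/112 + 43*√6/3 (c = 86/(√(1 - 1*(-5))) + 111/(-112) = 86/(√(1 + 5)) + 111*(-1/112) = 86/(√6) - 111/112 = 86*(√6/6) - 111/112 = 43*√6/3 - 111/112 = -111/112 + 43*√6/3 ≈ 34.118)
c*A(177) = (-111/112 + 43*√6/3)*158 = -8769/56 + 6794*√6/3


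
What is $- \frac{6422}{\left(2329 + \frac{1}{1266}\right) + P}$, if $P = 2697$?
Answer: $- \frac{8130252}{6362917} \approx -1.2778$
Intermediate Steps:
$- \frac{6422}{\left(2329 + \frac{1}{1266}\right) + P} = - \frac{6422}{\left(2329 + \frac{1}{1266}\right) + 2697} = - \frac{6422}{\frac{2948515}{1266} + 2697} = - \frac{6422}{\frac{6362917}{1266}} = \left(-6422\right) \frac{1266}{6362917} = - \frac{8130252}{6362917}$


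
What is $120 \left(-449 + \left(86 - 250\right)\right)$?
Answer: $-73560$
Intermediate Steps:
$120 \left(-449 + \left(86 - 250\right)\right) = 120 \left(-449 - 164\right) = 120 \left(-613\right) = -73560$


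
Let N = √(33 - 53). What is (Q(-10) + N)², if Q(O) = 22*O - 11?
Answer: 53341 - 924*I*√5 ≈ 53341.0 - 2066.1*I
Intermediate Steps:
N = 2*I*√5 (N = √(-20) = 2*I*√5 ≈ 4.4721*I)
Q(O) = -11 + 22*O
(Q(-10) + N)² = ((-11 + 22*(-10)) + 2*I*√5)² = ((-11 - 220) + 2*I*√5)² = (-231 + 2*I*√5)²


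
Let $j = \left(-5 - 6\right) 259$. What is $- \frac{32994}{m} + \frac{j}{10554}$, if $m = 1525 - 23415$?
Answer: $\frac{142927033}{115513530} \approx 1.2373$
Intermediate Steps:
$m = -21890$ ($m = 1525 - 23415 = -21890$)
$j = -2849$ ($j = \left(-5 - 6\right) 259 = \left(-11\right) 259 = -2849$)
$- \frac{32994}{m} + \frac{j}{10554} = - \frac{32994}{-21890} - \frac{2849}{10554} = \left(-32994\right) \left(- \frac{1}{21890}\right) - \frac{2849}{10554} = \frac{16497}{10945} - \frac{2849}{10554} = \frac{142927033}{115513530}$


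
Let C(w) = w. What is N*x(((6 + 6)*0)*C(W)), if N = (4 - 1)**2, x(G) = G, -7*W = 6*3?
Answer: 0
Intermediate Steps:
W = -18/7 (W = -6*3/7 = -1/7*18 = -18/7 ≈ -2.5714)
N = 9 (N = 3**2 = 9)
N*x(((6 + 6)*0)*C(W)) = 9*(((6 + 6)*0)*(-18/7)) = 9*((12*0)*(-18/7)) = 9*(0*(-18/7)) = 9*0 = 0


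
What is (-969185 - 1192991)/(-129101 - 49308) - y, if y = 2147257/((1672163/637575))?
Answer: -244244974734389287/298328928667 ≈ -8.1871e+5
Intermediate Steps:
y = 1369037381775/1672163 (y = 2147257/((1672163*(1/637575))) = 2147257/(1672163/637575) = 2147257*(637575/1672163) = 1369037381775/1672163 ≈ 8.1872e+5)
(-969185 - 1192991)/(-129101 - 49308) - y = (-969185 - 1192991)/(-129101 - 49308) - 1*1369037381775/1672163 = -2162176/(-178409) - 1369037381775/1672163 = -2162176*(-1/178409) - 1369037381775/1672163 = 2162176/178409 - 1369037381775/1672163 = -244244974734389287/298328928667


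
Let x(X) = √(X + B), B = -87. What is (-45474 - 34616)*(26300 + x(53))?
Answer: -2106367000 - 80090*I*√34 ≈ -2.1064e+9 - 4.67e+5*I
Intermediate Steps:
x(X) = √(-87 + X) (x(X) = √(X - 87) = √(-87 + X))
(-45474 - 34616)*(26300 + x(53)) = (-45474 - 34616)*(26300 + √(-87 + 53)) = -80090*(26300 + √(-34)) = -80090*(26300 + I*√34) = -2106367000 - 80090*I*√34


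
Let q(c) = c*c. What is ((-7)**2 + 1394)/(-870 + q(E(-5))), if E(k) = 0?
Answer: -481/290 ≈ -1.6586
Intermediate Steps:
q(c) = c**2
((-7)**2 + 1394)/(-870 + q(E(-5))) = ((-7)**2 + 1394)/(-870 + 0**2) = (49 + 1394)/(-870 + 0) = 1443/(-870) = 1443*(-1/870) = -481/290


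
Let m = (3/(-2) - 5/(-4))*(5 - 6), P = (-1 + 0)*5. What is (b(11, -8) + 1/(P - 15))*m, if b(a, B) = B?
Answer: -161/80 ≈ -2.0125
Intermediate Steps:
P = -5 (P = -1*5 = -5)
m = ¼ (m = (3*(-½) - 5*(-¼))*(-1) = (-3/2 + 5/4)*(-1) = -¼*(-1) = ¼ ≈ 0.25000)
(b(11, -8) + 1/(P - 15))*m = (-8 + 1/(-5 - 15))*(¼) = (-8 + 1/(-20))*(¼) = (-8 - 1/20)*(¼) = -161/20*¼ = -161/80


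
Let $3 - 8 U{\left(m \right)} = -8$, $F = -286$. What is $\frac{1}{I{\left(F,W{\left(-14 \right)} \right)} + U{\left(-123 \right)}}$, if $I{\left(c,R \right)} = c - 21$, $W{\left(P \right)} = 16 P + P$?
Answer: $- \frac{8}{2445} \approx -0.003272$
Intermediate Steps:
$U{\left(m \right)} = \frac{11}{8}$ ($U{\left(m \right)} = \frac{3}{8} - -1 = \frac{3}{8} + 1 = \frac{11}{8}$)
$W{\left(P \right)} = 17 P$
$I{\left(c,R \right)} = -21 + c$ ($I{\left(c,R \right)} = c - 21 = -21 + c$)
$\frac{1}{I{\left(F,W{\left(-14 \right)} \right)} + U{\left(-123 \right)}} = \frac{1}{\left(-21 - 286\right) + \frac{11}{8}} = \frac{1}{-307 + \frac{11}{8}} = \frac{1}{- \frac{2445}{8}} = - \frac{8}{2445}$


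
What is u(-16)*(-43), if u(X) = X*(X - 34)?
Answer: -34400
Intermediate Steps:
u(X) = X*(-34 + X)
u(-16)*(-43) = -16*(-34 - 16)*(-43) = -16*(-50)*(-43) = 800*(-43) = -34400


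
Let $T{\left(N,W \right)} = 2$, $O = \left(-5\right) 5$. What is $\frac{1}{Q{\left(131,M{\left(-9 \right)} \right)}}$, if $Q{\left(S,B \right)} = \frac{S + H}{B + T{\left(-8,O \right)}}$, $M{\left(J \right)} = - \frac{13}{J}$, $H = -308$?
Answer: $- \frac{31}{1593} \approx -0.01946$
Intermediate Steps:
$O = -25$
$Q{\left(S,B \right)} = \frac{-308 + S}{2 + B}$ ($Q{\left(S,B \right)} = \frac{S - 308}{B + 2} = \frac{-308 + S}{2 + B}$)
$\frac{1}{Q{\left(131,M{\left(-9 \right)} \right)}} = \frac{1}{\frac{1}{2 - \frac{13}{-9}} \left(-308 + 131\right)} = \frac{1}{\frac{1}{2 - - \frac{13}{9}} \left(-177\right)} = \frac{1}{\frac{1}{2 + \frac{13}{9}} \left(-177\right)} = \frac{1}{\frac{1}{\frac{31}{9}} \left(-177\right)} = \frac{1}{\frac{9}{31} \left(-177\right)} = \frac{1}{- \frac{1593}{31}} = - \frac{31}{1593}$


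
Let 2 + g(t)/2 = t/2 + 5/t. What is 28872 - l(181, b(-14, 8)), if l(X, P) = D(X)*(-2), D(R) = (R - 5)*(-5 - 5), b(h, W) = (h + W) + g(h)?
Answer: 25352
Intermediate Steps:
g(t) = -4 + t + 10/t (g(t) = -4 + 2*(t/2 + 5/t) = -4 + (t + 10/t) = -4 + t + 10/t)
b(h, W) = -4 + W + 2*h + 10/h (b(h, W) = (h + W) + (-4 + h + 10/h) = (W + h) + (-4 + h + 10/h) = -4 + W + 2*h + 10/h)
D(R) = 50 - 10*R (D(R) = (-5 + R)*(-10) = 50 - 10*R)
l(X, P) = -100 + 20*X (l(X, P) = (50 - 10*X)*(-2) = -100 + 20*X)
28872 - l(181, b(-14, 8)) = 28872 - (-100 + 20*181) = 28872 - (-100 + 3620) = 28872 - 1*3520 = 28872 - 3520 = 25352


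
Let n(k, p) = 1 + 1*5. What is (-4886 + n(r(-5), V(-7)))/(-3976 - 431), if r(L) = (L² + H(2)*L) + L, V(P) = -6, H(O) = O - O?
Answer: 4880/4407 ≈ 1.1073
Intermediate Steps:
H(O) = 0
r(L) = L + L² (r(L) = (L² + 0*L) + L = (L² + 0) + L = L² + L = L + L²)
n(k, p) = 6 (n(k, p) = 1 + 5 = 6)
(-4886 + n(r(-5), V(-7)))/(-3976 - 431) = (-4886 + 6)/(-3976 - 431) = -4880/(-4407) = -4880*(-1/4407) = 4880/4407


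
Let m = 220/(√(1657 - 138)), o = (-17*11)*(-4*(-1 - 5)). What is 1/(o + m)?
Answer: -77469/347680322 - 35*√31/695360644 ≈ -0.00022310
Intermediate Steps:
o = -4488 (o = -(-748)*(-6) = -187*24 = -4488)
m = 220*√31/217 (m = 220/(√1519) = 220/((7*√31)) = 220*(√31/217) = 220*√31/217 ≈ 5.6447)
1/(o + m) = 1/(-4488 + 220*√31/217)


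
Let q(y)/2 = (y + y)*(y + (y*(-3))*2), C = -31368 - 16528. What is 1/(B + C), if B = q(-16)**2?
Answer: 1/26166504 ≈ 3.8217e-8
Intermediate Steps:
C = -47896
q(y) = -20*y**2 (q(y) = 2*((y + y)*(y + (y*(-3))*2)) = 2*((2*y)*(y - 3*y*2)) = 2*((2*y)*(y - 6*y)) = 2*((2*y)*(-5*y)) = 2*(-10*y**2) = -20*y**2)
B = 26214400 (B = (-20*(-16)**2)**2 = (-20*256)**2 = (-5120)**2 = 26214400)
1/(B + C) = 1/(26214400 - 47896) = 1/26166504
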